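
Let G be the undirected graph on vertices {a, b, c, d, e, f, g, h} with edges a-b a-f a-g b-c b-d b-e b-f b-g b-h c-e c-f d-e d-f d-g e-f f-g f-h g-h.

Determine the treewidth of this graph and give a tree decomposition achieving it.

Treewidth 3.
One optimal decomposition is:
Bags: B1 = {b, d, f, g}  B2 = {b, d, e, f}  B3 = {b, c, e, f}  B4 = {b, f, g, h}  B5 = {a, b, f, g}
Tree: B1–B2, B2–B3, B1–B4, B1–B5

Every bag has size at most 4, so the width is 4 − 1 = 3 and tw(G) ≤ 3. On the other hand G contains the 4-clique {b, d, f, g}. A clique must lie in a single bag of any decomposition, so no decomposition can have width below 3. The upper and lower bounds meet at 3, so that is the treewidth.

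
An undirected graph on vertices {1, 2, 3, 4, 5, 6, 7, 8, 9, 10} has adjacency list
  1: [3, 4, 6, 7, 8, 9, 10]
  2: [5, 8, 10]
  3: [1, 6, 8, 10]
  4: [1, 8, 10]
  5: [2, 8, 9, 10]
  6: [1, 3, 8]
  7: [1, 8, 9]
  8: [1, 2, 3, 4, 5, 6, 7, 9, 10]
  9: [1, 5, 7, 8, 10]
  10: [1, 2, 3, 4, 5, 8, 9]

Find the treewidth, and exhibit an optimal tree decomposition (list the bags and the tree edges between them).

Every bag has size at most 4, so the width is 4 − 1 = 3 and tw(G) ≤ 3. On the other hand G contains the 4-clique {1, 8, 9, 10}. A clique must lie in a single bag of any decomposition, so no decomposition can have width below 3. Therefore the treewidth is 3.

Treewidth 3.
Bags: B1 = {5, 8, 9, 10}  B2 = {1, 8, 9, 10}  B3 = {1, 4, 8, 10}  B4 = {1, 3, 8, 10}  B5 = {1, 7, 8, 9}  B6 = {2, 5, 8, 10}  B7 = {1, 3, 6, 8}
Tree: B1–B2, B2–B3, B3–B4, B2–B5, B1–B6, B4–B7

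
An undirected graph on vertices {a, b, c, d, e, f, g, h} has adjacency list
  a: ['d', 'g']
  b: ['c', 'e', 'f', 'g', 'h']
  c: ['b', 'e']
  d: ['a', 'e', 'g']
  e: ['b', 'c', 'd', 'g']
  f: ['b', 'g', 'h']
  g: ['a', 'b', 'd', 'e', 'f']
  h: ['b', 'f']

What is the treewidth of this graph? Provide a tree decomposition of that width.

Treewidth 2.
One such decomposition:
Bags: B1 = {b, c, e}  B2 = {b, e, g}  B3 = {b, f, g}  B4 = {d, e, g}  B5 = {b, f, h}  B6 = {a, d, g}
Tree: B1–B2, B2–B3, B2–B4, B3–B5, B4–B6

Each bag holds 3 vertices, so the decomposition has width 2, which upper-bounds the treewidth. Conversely, {d, e, g} is a clique of size 3, and the vertices of any clique must share a bag in every tree decomposition; so some bag has ≥ 3 vertices and tw(G) ≥ 2. Therefore the treewidth is 2.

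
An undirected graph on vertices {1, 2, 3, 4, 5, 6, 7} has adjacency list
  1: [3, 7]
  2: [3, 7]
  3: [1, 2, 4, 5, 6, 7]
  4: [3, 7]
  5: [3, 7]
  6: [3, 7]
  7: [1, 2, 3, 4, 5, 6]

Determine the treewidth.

2

A width-2 tree decomposition is:
Bags: B1 = {3, 4, 7}  B2 = {2, 3, 7}  B3 = {3, 6, 7}  B4 = {1, 3, 7}  B5 = {3, 5, 7}
Tree: B1–B2, B1–B3, B3–B4, B2–B5
Every bag has size at most 3, so the width is 3 − 1 = 2 and tw(G) ≤ 2. For the lower bound, the 3 vertices {1, 3, 7} are pairwise adjacent, and any tree decomposition puts a clique entirely inside one bag — forcing width ≥ 2. Hence tw(G) = 2 exactly.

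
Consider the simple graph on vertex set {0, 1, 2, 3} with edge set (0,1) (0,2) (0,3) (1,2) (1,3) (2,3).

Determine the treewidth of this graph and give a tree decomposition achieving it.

A single bag containing all 4 vertices is trivially a valid decomposition of width 3. Conversely, {0, 1, 2, 3} is a clique of size 4, and the vertices of any clique must share a bag in every tree decomposition; so some bag has ≥ 4 vertices and tw(G) ≥ 3. Combining the bounds, tw(G) = 3.

Treewidth 3.
One such decomposition:
Bags: B1 = {0, 1, 2, 3}
Tree: (single bag)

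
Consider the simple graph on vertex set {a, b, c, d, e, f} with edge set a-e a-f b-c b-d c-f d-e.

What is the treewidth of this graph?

2

A width-2 tree decomposition is:
Bags: B1 = {b, c, f}  B2 = {a, b, f}  B3 = {a, b, e}  B4 = {b, d, e}
Tree: B1–B2, B2–B3, B3–B4
Each bag holds 3 vertices, so the decomposition has width 2, which upper-bounds the treewidth. The edges b–c–f–a–e–d–b form a cycle, so G is not a tree and its treewidth is at least 2. Therefore the treewidth is 2.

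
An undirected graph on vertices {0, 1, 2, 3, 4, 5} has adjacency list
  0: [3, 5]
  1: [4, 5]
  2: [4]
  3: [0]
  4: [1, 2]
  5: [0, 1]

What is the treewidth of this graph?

A width-1 tree decomposition is:
Bags: B1 = {2, 4}  B2 = {1, 4}  B3 = {1, 5}  B4 = {0, 5}  B5 = {0, 3}
Tree: B1–B2, B2–B3, B3–B4, B4–B5
The largest bag has 2 vertices, giving width 1; this decomposition certifies tw(G) ≤ 1. Since G has at least one edge (e.g. 2–4), it is not an edgeless graph, so tw(G) ≥ 1. Hence tw(G) = 1 exactly.

1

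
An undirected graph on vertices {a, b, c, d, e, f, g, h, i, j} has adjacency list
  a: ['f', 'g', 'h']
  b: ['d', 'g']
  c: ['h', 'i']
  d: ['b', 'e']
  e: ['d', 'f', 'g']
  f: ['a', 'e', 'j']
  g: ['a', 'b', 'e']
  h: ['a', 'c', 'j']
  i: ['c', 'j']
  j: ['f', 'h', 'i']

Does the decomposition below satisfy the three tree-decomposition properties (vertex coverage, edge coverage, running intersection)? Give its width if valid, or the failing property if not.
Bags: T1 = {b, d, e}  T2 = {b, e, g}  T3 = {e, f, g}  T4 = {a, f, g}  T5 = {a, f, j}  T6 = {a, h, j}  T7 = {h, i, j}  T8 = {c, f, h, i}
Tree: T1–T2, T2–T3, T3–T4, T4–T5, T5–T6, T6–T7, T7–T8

No — bags containing vertex f are not connected in the tree.

A tree decomposition must satisfy three properties: every vertex lies in some bag; for every edge, both endpoints lie together in some bag; and for every vertex, the bags containing it form a connected subtree. Here bags containing vertex f are not connected in the tree, so the decomposition is invalid.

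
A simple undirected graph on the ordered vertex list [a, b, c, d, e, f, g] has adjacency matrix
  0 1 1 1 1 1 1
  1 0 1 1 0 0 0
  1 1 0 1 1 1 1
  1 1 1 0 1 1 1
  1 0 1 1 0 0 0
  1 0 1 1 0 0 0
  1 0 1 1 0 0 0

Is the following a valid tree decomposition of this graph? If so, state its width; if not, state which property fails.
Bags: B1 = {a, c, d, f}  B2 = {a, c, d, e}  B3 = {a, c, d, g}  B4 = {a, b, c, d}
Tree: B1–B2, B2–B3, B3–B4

Every vertex of G appears in some bag (union = {a, b, c, d, e, f, g}); every edge is covered by a bag; and for each vertex v the set of bags containing v is connected in the bag tree. The decomposition is therefore valid. The largest bag has 4 vertices, so the width is 3.

Yes; width 3.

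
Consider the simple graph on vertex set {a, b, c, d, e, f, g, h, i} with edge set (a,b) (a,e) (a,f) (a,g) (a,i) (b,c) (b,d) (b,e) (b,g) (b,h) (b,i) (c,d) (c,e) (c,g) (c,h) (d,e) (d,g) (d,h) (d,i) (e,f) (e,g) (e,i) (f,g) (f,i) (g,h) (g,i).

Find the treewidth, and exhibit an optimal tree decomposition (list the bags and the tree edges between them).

Each bag holds 5 vertices, so the decomposition has width 4, which upper-bounds the treewidth. For the lower bound, the 5 vertices {a, e, f, g, i} are pairwise adjacent, and any tree decomposition puts a clique entirely inside one bag — forcing width ≥ 4. Combining the bounds, tw(G) = 4.

Treewidth 4.
One optimal decomposition is:
Bags: B1 = {a, e, f, g, i}  B2 = {a, b, e, g, i}  B3 = {b, d, e, g, i}  B4 = {b, c, d, e, g}  B5 = {b, c, d, g, h}
Tree: B1–B2, B2–B3, B3–B4, B4–B5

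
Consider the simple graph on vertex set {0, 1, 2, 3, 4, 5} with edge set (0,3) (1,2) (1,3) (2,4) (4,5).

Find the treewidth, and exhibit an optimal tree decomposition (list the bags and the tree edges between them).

Treewidth 1.
One such decomposition:
Bags: B1 = {0, 3}  B2 = {1, 3}  B3 = {1, 2}  B4 = {2, 4}  B5 = {4, 5}
Tree: B1–B2, B2–B3, B3–B4, B4–B5

Each bag holds 2 vertices, so the decomposition has width 1, which upper-bounds the treewidth. Any graph with an edge has treewidth ≥ 1, and G has the edge 0–3. The upper and lower bounds meet at 1, so that is the treewidth.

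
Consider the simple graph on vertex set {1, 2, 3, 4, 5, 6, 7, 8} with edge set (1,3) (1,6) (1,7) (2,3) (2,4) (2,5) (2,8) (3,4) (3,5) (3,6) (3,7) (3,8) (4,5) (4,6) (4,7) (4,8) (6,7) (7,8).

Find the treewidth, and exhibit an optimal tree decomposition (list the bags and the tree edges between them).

The largest bag has 4 vertices, giving width 3; this decomposition certifies tw(G) ≤ 3. For the lower bound, the 4 vertices {1, 3, 6, 7} are pairwise adjacent, and any tree decomposition puts a clique entirely inside one bag — forcing width ≥ 3. The upper and lower bounds meet at 3, so that is the treewidth.

Treewidth 3.
One such decomposition:
Bags: B1 = {2, 3, 4, 5}  B2 = {2, 3, 4, 8}  B3 = {3, 4, 7, 8}  B4 = {3, 4, 6, 7}  B5 = {1, 3, 6, 7}
Tree: B1–B2, B2–B3, B3–B4, B4–B5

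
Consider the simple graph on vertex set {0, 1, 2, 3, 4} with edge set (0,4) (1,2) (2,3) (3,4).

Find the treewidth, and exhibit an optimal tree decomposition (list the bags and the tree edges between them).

Treewidth 1.
Bags: B1 = {0, 4}  B2 = {3, 4}  B3 = {2, 3}  B4 = {1, 2}
Tree: B1–B2, B2–B3, B3–B4

Each bag holds 2 vertices, so the decomposition has width 1, which upper-bounds the treewidth. Any graph with an edge has treewidth ≥ 1, and G has the edge 0–4. Combining the bounds, tw(G) = 1.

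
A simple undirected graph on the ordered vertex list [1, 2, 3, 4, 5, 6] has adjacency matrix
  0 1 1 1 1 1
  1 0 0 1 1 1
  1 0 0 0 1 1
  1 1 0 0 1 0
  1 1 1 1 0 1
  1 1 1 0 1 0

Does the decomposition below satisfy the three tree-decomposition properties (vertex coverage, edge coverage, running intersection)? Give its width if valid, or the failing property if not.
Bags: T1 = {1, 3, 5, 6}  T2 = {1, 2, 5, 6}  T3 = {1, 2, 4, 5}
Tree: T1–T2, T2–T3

Yes; width 3.

Checking the three conditions: (i) the bags cover all of {1, 2, 3, 4, 5, 6}; (ii) for each edge, some bag contains both endpoints; (iii) the bags containing any fixed vertex form a subtree. All hold, so the decomposition is valid with width 4 − 1 = 3.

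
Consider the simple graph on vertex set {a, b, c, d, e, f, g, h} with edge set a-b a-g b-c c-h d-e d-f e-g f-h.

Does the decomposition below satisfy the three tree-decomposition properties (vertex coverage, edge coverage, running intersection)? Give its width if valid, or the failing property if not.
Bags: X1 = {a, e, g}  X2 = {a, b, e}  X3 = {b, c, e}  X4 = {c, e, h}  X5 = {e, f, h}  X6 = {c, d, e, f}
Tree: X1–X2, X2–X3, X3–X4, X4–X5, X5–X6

No — bags containing vertex c are not connected in the tree.

A tree decomposition must satisfy three properties: every vertex lies in some bag; for every edge, both endpoints lie together in some bag; and for every vertex, the bags containing it form a connected subtree. Here bags containing vertex c are not connected in the tree, so the decomposition is invalid.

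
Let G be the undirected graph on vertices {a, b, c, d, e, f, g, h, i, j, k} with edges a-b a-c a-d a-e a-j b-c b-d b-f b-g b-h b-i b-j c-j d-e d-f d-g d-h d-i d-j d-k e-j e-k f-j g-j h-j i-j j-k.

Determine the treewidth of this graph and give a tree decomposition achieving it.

Every bag has size at most 4, so the width is 4 − 1 = 3 and tw(G) ≤ 3. On the other hand G contains the 4-clique {a, d, e, j}. A clique must lie in a single bag of any decomposition, so no decomposition can have width below 3. Hence tw(G) = 3 exactly.

Treewidth 3.
Bags: B1 = {a, b, d, j}  B2 = {b, d, i, j}  B3 = {a, d, e, j}  B4 = {b, d, f, j}  B5 = {b, d, g, j}  B6 = {b, d, h, j}  B7 = {d, e, j, k}  B8 = {a, b, c, j}
Tree: B1–B2, B1–B3, B1–B4, B4–B5, B1–B6, B3–B7, B1–B8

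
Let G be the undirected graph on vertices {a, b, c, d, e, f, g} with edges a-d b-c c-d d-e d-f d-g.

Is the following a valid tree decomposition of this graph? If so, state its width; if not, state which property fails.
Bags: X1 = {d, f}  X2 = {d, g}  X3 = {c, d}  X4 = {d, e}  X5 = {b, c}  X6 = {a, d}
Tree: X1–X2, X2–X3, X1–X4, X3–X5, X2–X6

Every vertex of G appears in some bag (union = {a, b, c, d, e, f, g}); every edge is covered by a bag; and for each vertex v the set of bags containing v is connected in the bag tree. The decomposition is therefore valid. The largest bag has 2 vertices, so the width is 1.

Yes; width 1.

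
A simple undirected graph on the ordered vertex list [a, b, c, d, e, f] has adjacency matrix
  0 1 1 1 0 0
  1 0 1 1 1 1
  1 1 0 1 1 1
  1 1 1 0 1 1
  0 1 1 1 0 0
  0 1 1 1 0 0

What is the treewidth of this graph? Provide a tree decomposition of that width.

Treewidth 3.
Bags: B1 = {a, b, c, d}  B2 = {b, c, d, f}  B3 = {b, c, d, e}
Tree: B1–B2, B2–B3

Each bag holds 4 vertices, so the decomposition has width 3, which upper-bounds the treewidth. Conversely, {b, c, d, e} is a clique of size 4, and the vertices of any clique must share a bag in every tree decomposition; so some bag has ≥ 4 vertices and tw(G) ≥ 3. Hence tw(G) = 3 exactly.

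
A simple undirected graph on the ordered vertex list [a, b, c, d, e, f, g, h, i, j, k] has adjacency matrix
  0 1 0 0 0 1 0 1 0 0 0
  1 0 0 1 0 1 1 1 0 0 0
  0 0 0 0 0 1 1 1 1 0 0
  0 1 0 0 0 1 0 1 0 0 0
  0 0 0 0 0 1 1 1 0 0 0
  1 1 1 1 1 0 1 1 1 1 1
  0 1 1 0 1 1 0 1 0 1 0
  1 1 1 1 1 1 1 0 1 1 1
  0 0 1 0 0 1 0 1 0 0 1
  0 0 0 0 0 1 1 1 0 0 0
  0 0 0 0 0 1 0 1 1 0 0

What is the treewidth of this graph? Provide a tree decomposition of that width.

The largest bag has 4 vertices, giving width 3; this decomposition certifies tw(G) ≤ 3. For the lower bound, the 4 vertices {b, d, f, h} are pairwise adjacent, and any tree decomposition puts a clique entirely inside one bag — forcing width ≥ 3. Hence tw(G) = 3 exactly.

Treewidth 3.
Bags: B1 = {b, f, g, h}  B2 = {f, g, h, j}  B3 = {c, f, g, h}  B4 = {e, f, g, h}  B5 = {a, b, f, h}  B6 = {b, d, f, h}  B7 = {c, f, h, i}  B8 = {f, h, i, k}
Tree: B1–B2, B1–B3, B3–B4, B1–B5, B5–B6, B3–B7, B7–B8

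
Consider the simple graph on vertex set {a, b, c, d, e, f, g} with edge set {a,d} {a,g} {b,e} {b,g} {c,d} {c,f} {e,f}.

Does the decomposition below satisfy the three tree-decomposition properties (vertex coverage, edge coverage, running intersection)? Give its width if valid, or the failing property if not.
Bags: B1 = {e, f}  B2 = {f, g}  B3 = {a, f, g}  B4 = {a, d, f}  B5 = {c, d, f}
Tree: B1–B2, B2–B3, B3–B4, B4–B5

A tree decomposition must satisfy three properties: every vertex lies in some bag; for every edge, both endpoints lie together in some bag; and for every vertex, the bags containing it form a connected subtree. Here vertex b appears in no bag, so the decomposition is invalid.

No — vertex b appears in no bag.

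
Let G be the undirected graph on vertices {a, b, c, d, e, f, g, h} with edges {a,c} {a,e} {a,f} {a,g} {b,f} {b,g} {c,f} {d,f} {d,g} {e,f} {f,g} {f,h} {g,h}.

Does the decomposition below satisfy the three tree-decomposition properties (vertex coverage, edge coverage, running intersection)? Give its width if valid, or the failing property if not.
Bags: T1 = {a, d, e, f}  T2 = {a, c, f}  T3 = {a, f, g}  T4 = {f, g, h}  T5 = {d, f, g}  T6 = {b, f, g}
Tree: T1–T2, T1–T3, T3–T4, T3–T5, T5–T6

A tree decomposition must satisfy three properties: every vertex lies in some bag; for every edge, both endpoints lie together in some bag; and for every vertex, the bags containing it form a connected subtree. Here bags containing vertex d are not connected in the tree, so the decomposition is invalid.

No — bags containing vertex d are not connected in the tree.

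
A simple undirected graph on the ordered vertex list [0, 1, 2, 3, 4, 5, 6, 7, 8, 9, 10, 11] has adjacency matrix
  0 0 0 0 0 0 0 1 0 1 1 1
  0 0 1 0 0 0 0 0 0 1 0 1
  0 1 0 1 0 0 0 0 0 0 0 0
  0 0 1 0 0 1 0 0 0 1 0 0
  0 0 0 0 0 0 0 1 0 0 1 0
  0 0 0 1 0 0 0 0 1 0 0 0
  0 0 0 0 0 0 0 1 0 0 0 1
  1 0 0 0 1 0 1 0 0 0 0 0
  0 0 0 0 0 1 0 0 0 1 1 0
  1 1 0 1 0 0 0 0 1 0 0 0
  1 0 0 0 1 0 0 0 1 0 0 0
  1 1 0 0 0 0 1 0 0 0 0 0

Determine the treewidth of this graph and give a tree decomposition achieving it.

Treewidth 3.
One optimal decomposition is:
Bags: B1 = {4, 6, 7, 10}  B2 = {0, 6, 7, 10}  B3 = {0, 6, 10, 11}  B4 = {0, 8, 10, 11}  B5 = {0, 8, 9, 11}  B6 = {1, 8, 9, 11}  B7 = {1, 5, 8, 9}  B8 = {1, 3, 5, 9}  B9 = {1, 2, 3, 5}
Tree: B1–B2, B2–B3, B3–B4, B4–B5, B5–B6, B6–B7, B7–B8, B8–B9

Every bag has size at most 4, so the width is 4 − 1 = 3 and tw(G) ≤ 3. For the lower bound: the 4 vertex sets {4,6,7}, {10}, {0}, {1,8,9,11} are disjoint, each induces a connected subgraph, and every pair is joined by at least one edge of G. Contracting each set to a single vertex therefore yields K_{4} as a minor, and since treewidth is minor-monotone, tw(G) ≥ tw(K_{4}) = 3. The upper and lower bounds meet at 3, so that is the treewidth.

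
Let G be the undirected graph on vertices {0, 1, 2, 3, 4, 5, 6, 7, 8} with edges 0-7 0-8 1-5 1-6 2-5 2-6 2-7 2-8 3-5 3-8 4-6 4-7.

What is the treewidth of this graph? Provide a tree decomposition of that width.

Every bag has size at most 4, so the width is 4 − 1 = 3 and tw(G) ≤ 3. For the lower bound: the 4 vertex sets {1,3,5}, {6}, {2}, {0,4,7,8} are disjoint, each induces a connected subgraph, and every pair is joined by at least one edge of G. Contracting each set to a single vertex therefore yields K_{4} as a minor, and since treewidth is minor-monotone, tw(G) ≥ tw(K_{4}) = 3. Combining the bounds, tw(G) = 3.

Treewidth 3.
Bags: B1 = {1, 3, 5, 6}  B2 = {2, 3, 5, 6}  B3 = {2, 3, 6, 8}  B4 = {2, 4, 6, 8}  B5 = {2, 4, 7, 8}  B6 = {0, 4, 7, 8}
Tree: B1–B2, B2–B3, B3–B4, B4–B5, B5–B6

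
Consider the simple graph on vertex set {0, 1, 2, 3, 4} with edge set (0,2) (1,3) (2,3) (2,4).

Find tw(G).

A width-1 tree decomposition is:
Bags: B1 = {0, 2}  B2 = {2, 3}  B3 = {1, 3}  B4 = {2, 4}
Tree: B1–B2, B2–B3, B2–B4
Every bag has size at most 2, so the width is 2 − 1 = 1 and tw(G) ≤ 1. G has an edge, so its treewidth is at least 1. Combining the bounds, tw(G) = 1.

1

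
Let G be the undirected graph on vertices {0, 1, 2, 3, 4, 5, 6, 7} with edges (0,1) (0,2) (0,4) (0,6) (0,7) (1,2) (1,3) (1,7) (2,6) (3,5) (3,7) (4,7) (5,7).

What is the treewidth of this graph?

2

A width-2 tree decomposition is:
Bags: B1 = {0, 1, 7}  B2 = {1, 3, 7}  B3 = {0, 1, 2}  B4 = {3, 5, 7}  B5 = {0, 2, 6}  B6 = {0, 4, 7}
Tree: B1–B2, B1–B3, B2–B4, B3–B5, B1–B6
Every bag has size at most 3, so the width is 3 − 1 = 2 and tw(G) ≤ 2. Conversely, {0, 1, 2} is a clique of size 3, and the vertices of any clique must share a bag in every tree decomposition; so some bag has ≥ 3 vertices and tw(G) ≥ 2. Hence tw(G) = 2 exactly.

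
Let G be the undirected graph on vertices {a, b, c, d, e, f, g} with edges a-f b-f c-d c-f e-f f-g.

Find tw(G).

1

A width-1 tree decomposition is:
Bags: B1 = {c, f}  B2 = {c, d}  B3 = {e, f}  B4 = {a, f}  B5 = {b, f}  B6 = {f, g}
Tree: B1–B2, B1–B3, B1–B4, B1–B5, B1–B6
Every bag has size at most 2, so the width is 2 − 1 = 1 and tw(G) ≤ 1. G has an edge, so its treewidth is at least 1. Therefore the treewidth is 1.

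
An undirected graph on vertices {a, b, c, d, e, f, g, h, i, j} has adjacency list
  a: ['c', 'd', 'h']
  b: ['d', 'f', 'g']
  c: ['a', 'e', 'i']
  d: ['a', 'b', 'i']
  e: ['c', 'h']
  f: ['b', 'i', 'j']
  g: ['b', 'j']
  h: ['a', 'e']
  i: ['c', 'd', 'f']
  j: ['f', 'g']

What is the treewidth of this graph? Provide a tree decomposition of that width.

Treewidth 2.
One optimal decomposition is:
Bags: B1 = {a, e, h}  B2 = {a, c, e}  B3 = {a, c, d}  B4 = {c, d, i}  B5 = {b, d, i}  B6 = {b, f, i}  B7 = {b, f, g}  B8 = {f, g, j}
Tree: B1–B2, B2–B3, B3–B4, B4–B5, B5–B6, B6–B7, B7–B8

Every bag has size at most 3, so the width is 3 − 1 = 2 and tw(G) ≤ 2. Since h–e–c–a–h is a cycle in G, G is not acyclic. Forests are exactly the graphs of treewidth ≤ 1, so tw(G) ≥ 2. Hence tw(G) = 2 exactly.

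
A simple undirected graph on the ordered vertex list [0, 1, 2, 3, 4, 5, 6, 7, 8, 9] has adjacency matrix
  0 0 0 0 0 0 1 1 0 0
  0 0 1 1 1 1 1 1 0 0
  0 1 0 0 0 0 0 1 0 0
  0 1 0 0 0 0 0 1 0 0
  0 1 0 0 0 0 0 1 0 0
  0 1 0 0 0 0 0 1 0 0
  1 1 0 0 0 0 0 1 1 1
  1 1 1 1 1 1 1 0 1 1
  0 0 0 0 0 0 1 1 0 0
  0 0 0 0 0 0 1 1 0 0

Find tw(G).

A width-2 tree decomposition is:
Bags: B1 = {1, 4, 7}  B2 = {1, 6, 7}  B3 = {1, 3, 7}  B4 = {0, 6, 7}  B5 = {1, 2, 7}  B6 = {1, 5, 7}  B7 = {6, 7, 8}  B8 = {6, 7, 9}
Tree: B1–B2, B1–B3, B2–B4, B3–B5, B1–B6, B4–B7, B7–B8
Every bag has size at most 3, so the width is 3 − 1 = 2 and tw(G) ≤ 2. For the lower bound, the 3 vertices {0, 6, 7} are pairwise adjacent, and any tree decomposition puts a clique entirely inside one bag — forcing width ≥ 2. Combining the bounds, tw(G) = 2.

2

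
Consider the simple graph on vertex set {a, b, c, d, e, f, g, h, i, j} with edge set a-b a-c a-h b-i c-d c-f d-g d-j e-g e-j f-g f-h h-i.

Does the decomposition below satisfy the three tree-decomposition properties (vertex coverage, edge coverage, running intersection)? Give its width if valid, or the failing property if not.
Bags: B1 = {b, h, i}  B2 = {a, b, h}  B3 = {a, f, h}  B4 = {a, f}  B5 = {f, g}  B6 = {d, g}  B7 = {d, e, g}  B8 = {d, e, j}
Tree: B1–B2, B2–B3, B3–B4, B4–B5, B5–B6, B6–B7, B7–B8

No — vertex c appears in no bag.

A tree decomposition must satisfy three properties: every vertex lies in some bag; for every edge, both endpoints lie together in some bag; and for every vertex, the bags containing it form a connected subtree. Here vertex c appears in no bag, so the decomposition is invalid.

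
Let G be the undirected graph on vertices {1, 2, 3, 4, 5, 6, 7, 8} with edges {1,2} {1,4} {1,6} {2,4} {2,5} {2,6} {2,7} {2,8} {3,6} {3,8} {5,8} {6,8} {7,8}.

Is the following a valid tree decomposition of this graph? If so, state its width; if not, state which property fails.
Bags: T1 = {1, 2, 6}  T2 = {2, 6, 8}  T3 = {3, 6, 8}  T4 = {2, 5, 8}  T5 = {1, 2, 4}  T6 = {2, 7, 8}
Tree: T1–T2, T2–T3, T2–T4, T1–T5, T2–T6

Vertex coverage: the bags together contain {1, 2, 3, 4, 5, 6, 7, 8}, the full vertex set. Edge coverage: each edge of G has both endpoints in at least one bag. Running intersection: for every vertex, the bags containing it form a connected subtree. All three properties hold, so this is a valid tree decomposition of width max|bag| − 1 = 2, and hence tw(G) ≤ 2.

Yes; width 2.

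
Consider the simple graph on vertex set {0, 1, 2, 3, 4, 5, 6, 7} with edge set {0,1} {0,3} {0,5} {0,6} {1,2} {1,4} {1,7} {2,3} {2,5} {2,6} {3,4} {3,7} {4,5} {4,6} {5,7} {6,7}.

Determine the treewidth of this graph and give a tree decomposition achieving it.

Treewidth 4.
One such decomposition:
Bags: B1 = {0, 2, 4, 5, 7}  B2 = {0, 2, 3, 4, 7}  B3 = {0, 2, 4, 6, 7}  B4 = {0, 1, 2, 4, 7}
Tree: B1–B2, B2–B3, B3–B4

Every bag has size at most 5, so the width is 5 − 1 = 4 and tw(G) ≤ 4. For the lower bound: the 5 vertex sets {4,5}, {2,3}, {6,7}, {0}, {1} are disjoint, each induces a connected subgraph, and every pair is joined by at least one edge of G. Contracting each set to a single vertex therefore yields K_{5} as a minor, and since treewidth is minor-monotone, tw(G) ≥ tw(K_{5}) = 4. The upper and lower bounds meet at 4, so that is the treewidth.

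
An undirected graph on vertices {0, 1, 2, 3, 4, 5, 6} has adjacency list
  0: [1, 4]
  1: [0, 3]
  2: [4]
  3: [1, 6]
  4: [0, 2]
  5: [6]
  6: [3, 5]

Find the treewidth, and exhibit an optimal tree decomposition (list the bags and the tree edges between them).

Treewidth 1.
One such decomposition:
Bags: B1 = {2, 4}  B2 = {0, 4}  B3 = {0, 1}  B4 = {1, 3}  B5 = {3, 6}  B6 = {5, 6}
Tree: B1–B2, B2–B3, B3–B4, B4–B5, B5–B6

Every bag has size at most 2, so the width is 2 − 1 = 1 and tw(G) ≤ 1. Any graph with an edge has treewidth ≥ 1, and G has the edge 2–4. Combining the bounds, tw(G) = 1.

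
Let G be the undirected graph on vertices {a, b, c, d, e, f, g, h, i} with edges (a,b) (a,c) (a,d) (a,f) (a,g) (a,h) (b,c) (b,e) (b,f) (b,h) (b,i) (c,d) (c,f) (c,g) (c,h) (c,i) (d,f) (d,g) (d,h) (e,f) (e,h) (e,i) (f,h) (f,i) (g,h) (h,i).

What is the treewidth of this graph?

4

A width-4 tree decomposition is:
Bags: B1 = {a, b, c, f, h}  B2 = {b, c, f, h, i}  B3 = {a, c, d, f, h}  B4 = {a, c, d, g, h}  B5 = {b, e, f, h, i}
Tree: B1–B2, B1–B3, B3–B4, B2–B5
Each bag holds 5 vertices, so the decomposition has width 4, which upper-bounds the treewidth. For the lower bound, the 5 vertices {a, c, d, g, h} are pairwise adjacent, and any tree decomposition puts a clique entirely inside one bag — forcing width ≥ 4. The upper and lower bounds meet at 4, so that is the treewidth.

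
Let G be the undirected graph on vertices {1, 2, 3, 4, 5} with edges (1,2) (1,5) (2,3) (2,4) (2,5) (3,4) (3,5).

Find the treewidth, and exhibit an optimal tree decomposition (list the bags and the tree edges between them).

Each bag holds 3 vertices, so the decomposition has width 2, which upper-bounds the treewidth. Conversely, {1, 2, 5} is a clique of size 3, and the vertices of any clique must share a bag in every tree decomposition; so some bag has ≥ 3 vertices and tw(G) ≥ 2. Combining the bounds, tw(G) = 2.

Treewidth 2.
One optimal decomposition is:
Bags: B1 = {2, 3, 4}  B2 = {2, 3, 5}  B3 = {1, 2, 5}
Tree: B1–B2, B2–B3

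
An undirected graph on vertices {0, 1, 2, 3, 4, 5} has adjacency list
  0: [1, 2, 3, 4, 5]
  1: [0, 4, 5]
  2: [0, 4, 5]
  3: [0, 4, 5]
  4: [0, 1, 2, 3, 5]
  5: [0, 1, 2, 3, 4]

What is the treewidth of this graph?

A width-3 tree decomposition is:
Bags: B1 = {0, 3, 4, 5}  B2 = {0, 1, 4, 5}  B3 = {0, 2, 4, 5}
Tree: B1–B2, B2–B3
Every bag has size at most 4, so the width is 4 − 1 = 3 and tw(G) ≤ 3. On the other hand G contains the 4-clique {0, 1, 4, 5}. A clique must lie in a single bag of any decomposition, so no decomposition can have width below 3. Therefore the treewidth is 3.

3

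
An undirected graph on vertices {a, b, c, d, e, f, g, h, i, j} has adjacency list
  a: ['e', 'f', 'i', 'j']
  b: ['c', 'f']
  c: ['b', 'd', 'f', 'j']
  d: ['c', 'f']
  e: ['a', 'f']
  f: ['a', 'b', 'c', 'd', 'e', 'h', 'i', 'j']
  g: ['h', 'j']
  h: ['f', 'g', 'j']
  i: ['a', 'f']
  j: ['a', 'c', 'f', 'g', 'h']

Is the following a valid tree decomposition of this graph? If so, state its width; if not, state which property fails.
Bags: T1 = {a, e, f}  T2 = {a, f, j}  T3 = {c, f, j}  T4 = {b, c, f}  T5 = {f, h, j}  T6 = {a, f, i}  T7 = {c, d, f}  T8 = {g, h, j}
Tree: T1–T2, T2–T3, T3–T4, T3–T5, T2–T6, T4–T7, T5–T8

Checking the three conditions: (i) the bags cover all of {a, b, c, d, e, f, g, h, i, j}; (ii) for each edge, some bag contains both endpoints; (iii) the bags containing any fixed vertex form a subtree. All hold, so the decomposition is valid with width 3 − 1 = 2.

Yes; width 2.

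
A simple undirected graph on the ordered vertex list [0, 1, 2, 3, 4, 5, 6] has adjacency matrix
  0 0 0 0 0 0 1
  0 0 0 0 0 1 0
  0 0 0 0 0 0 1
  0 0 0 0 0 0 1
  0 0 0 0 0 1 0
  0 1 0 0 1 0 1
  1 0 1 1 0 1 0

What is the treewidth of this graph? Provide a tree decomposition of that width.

Treewidth 1.
One optimal decomposition is:
Bags: B1 = {5, 6}  B2 = {0, 6}  B3 = {2, 6}  B4 = {1, 5}  B5 = {4, 5}  B6 = {3, 6}
Tree: B1–B2, B1–B3, B1–B4, B1–B5, B2–B6

Every bag has size at most 2, so the width is 2 − 1 = 1 and tw(G) ≤ 1. G has an edge, so its treewidth is at least 1. The upper and lower bounds meet at 1, so that is the treewidth.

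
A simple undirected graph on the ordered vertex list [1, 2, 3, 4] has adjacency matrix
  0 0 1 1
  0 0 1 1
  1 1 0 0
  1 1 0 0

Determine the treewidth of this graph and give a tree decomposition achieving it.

The largest bag has 3 vertices, giving width 2; this decomposition certifies tw(G) ≤ 2. For the lower bound, G contains the cycle 3–1–4–2–3, so G is not a forest; only forests have treewidth ≤ 1, hence tw(G) ≥ 2. Therefore the treewidth is 2.

Treewidth 2.
One such decomposition:
Bags: B1 = {1, 3, 4}  B2 = {2, 3, 4}
Tree: B1–B2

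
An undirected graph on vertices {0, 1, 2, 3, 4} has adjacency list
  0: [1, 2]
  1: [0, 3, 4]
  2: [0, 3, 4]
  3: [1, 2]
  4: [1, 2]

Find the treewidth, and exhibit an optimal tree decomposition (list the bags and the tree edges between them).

Treewidth 2.
One optimal decomposition is:
Bags: B1 = {0, 1, 2}  B2 = {1, 2, 4}  B3 = {1, 2, 3}
Tree: B1–B2, B2–B3

The largest bag has 3 vertices, giving width 2; this decomposition certifies tw(G) ≤ 2. Since 0–1–4–2–0 is a cycle in G, G is not acyclic. Forests are exactly the graphs of treewidth ≤ 1, so tw(G) ≥ 2. The upper and lower bounds meet at 2, so that is the treewidth.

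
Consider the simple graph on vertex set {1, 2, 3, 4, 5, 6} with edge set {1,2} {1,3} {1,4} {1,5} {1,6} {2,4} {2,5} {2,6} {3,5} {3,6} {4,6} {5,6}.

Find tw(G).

A width-3 tree decomposition is:
Bags: B1 = {1, 2, 5, 6}  B2 = {1, 3, 5, 6}  B3 = {1, 2, 4, 6}
Tree: B1–B2, B1–B3
The largest bag has 4 vertices, giving width 3; this decomposition certifies tw(G) ≤ 3. Conversely, {1, 2, 4, 6} is a clique of size 4, and the vertices of any clique must share a bag in every tree decomposition; so some bag has ≥ 4 vertices and tw(G) ≥ 3. The upper and lower bounds meet at 3, so that is the treewidth.

3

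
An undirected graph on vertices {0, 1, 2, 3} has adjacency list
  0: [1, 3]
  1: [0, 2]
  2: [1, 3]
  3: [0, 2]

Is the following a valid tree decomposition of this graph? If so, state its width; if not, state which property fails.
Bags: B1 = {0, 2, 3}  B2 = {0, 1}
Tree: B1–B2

A tree decomposition must satisfy three properties: every vertex lies in some bag; for every edge, both endpoints lie together in some bag; and for every vertex, the bags containing it form a connected subtree. Here edge (2,1) lies in no bag, so the decomposition is invalid.

No — edge (2,1) lies in no bag.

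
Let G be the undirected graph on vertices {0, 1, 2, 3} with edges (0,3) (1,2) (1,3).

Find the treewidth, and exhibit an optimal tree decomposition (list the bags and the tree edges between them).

Treewidth 1.
One optimal decomposition is:
Bags: B1 = {0, 3}  B2 = {1, 3}  B3 = {1, 2}
Tree: B1–B2, B2–B3

Each bag holds 2 vertices, so the decomposition has width 1, which upper-bounds the treewidth. Any graph with an edge has treewidth ≥ 1, and G has the edge 0–3. The upper and lower bounds meet at 1, so that is the treewidth.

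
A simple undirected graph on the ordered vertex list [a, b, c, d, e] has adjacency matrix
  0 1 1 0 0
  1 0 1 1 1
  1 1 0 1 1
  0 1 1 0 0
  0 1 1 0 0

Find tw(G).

A width-2 tree decomposition is:
Bags: B1 = {b, c, d}  B2 = {a, b, c}  B3 = {b, c, e}
Tree: B1–B2, B2–B3
Each bag holds 3 vertices, so the decomposition has width 2, which upper-bounds the treewidth. Conversely, {b, c, d} is a clique of size 3, and the vertices of any clique must share a bag in every tree decomposition; so some bag has ≥ 3 vertices and tw(G) ≥ 2. Hence tw(G) = 2 exactly.

2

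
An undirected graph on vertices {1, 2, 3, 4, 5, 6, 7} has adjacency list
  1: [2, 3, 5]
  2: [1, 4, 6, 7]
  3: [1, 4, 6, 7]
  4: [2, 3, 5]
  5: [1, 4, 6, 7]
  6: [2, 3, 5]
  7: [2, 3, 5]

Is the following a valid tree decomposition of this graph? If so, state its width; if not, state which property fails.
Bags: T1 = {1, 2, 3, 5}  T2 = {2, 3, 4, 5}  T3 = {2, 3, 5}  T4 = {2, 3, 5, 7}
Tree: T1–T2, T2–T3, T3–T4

A tree decomposition must satisfy three properties: every vertex lies in some bag; for every edge, both endpoints lie together in some bag; and for every vertex, the bags containing it form a connected subtree. Here vertex 6 appears in no bag, so the decomposition is invalid.

No — vertex 6 appears in no bag.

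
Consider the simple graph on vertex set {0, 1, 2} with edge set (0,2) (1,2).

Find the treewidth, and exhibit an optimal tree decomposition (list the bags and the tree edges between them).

Treewidth 1.
Bags: B1 = {0, 2}  B2 = {1, 2}
Tree: B1–B2

The largest bag has 2 vertices, giving width 1; this decomposition certifies tw(G) ≤ 1. Any graph with an edge has treewidth ≥ 1, and G has the edge 2–0. The upper and lower bounds meet at 1, so that is the treewidth.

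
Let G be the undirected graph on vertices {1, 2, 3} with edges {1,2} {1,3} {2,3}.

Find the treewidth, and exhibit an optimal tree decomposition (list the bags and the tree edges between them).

A single bag containing all 3 vertices is trivially a valid decomposition of width 2. On the other hand G contains the 3-clique {1, 2, 3}. A clique must lie in a single bag of any decomposition, so no decomposition can have width below 2. Hence tw(G) = 2 exactly.

Treewidth 2.
Bags: B1 = {1, 2, 3}
Tree: (single bag)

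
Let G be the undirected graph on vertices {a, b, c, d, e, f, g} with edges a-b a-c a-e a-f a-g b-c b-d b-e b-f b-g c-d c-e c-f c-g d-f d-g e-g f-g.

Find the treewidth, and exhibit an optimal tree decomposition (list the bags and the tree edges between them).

Each bag holds 5 vertices, so the decomposition has width 4, which upper-bounds the treewidth. On the other hand G contains the 5-clique {a, b, c, e, g}. A clique must lie in a single bag of any decomposition, so no decomposition can have width below 4. Therefore the treewidth is 4.

Treewidth 4.
One such decomposition:
Bags: B1 = {a, b, c, e, g}  B2 = {a, b, c, f, g}  B3 = {b, c, d, f, g}
Tree: B1–B2, B2–B3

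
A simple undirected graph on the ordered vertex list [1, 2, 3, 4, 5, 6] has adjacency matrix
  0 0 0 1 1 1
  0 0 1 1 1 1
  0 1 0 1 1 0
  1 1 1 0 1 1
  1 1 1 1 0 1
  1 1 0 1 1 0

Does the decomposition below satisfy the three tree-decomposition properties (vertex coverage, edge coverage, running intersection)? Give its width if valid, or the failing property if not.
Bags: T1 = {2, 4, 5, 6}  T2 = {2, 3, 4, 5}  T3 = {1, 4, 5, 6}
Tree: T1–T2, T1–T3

Checking the three conditions: (i) the bags cover all of {1, 2, 3, 4, 5, 6}; (ii) for each edge, some bag contains both endpoints; (iii) the bags containing any fixed vertex form a subtree. All hold, so the decomposition is valid with width 4 − 1 = 3.

Yes; width 3.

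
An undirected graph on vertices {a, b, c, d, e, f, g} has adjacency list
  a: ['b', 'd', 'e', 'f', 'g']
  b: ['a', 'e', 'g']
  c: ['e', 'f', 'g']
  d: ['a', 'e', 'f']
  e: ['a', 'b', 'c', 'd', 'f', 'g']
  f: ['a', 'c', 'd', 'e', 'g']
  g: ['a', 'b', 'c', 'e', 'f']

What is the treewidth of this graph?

A width-3 tree decomposition is:
Bags: B1 = {a, e, f, g}  B2 = {c, e, f, g}  B3 = {a, d, e, f}  B4 = {a, b, e, g}
Tree: B1–B2, B1–B3, B1–B4
The largest bag has 4 vertices, giving width 3; this decomposition certifies tw(G) ≤ 3. On the other hand G contains the 4-clique {c, e, f, g}. A clique must lie in a single bag of any decomposition, so no decomposition can have width below 3. Combining the bounds, tw(G) = 3.

3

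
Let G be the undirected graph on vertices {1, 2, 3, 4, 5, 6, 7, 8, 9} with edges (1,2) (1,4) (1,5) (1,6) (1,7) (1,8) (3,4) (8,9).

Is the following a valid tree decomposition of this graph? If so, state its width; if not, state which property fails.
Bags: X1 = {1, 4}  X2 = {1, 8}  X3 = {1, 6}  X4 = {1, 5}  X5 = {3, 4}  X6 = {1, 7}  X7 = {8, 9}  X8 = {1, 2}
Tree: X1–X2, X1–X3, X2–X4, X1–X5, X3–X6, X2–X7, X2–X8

Vertex coverage: the bags together contain {1, 2, 3, 4, 5, 6, 7, 8, 9}, the full vertex set. Edge coverage: each edge of G has both endpoints in at least one bag. Running intersection: for every vertex, the bags containing it form a connected subtree. All three properties hold, so this is a valid tree decomposition of width max|bag| − 1 = 1, and hence tw(G) ≤ 1.

Yes; width 1.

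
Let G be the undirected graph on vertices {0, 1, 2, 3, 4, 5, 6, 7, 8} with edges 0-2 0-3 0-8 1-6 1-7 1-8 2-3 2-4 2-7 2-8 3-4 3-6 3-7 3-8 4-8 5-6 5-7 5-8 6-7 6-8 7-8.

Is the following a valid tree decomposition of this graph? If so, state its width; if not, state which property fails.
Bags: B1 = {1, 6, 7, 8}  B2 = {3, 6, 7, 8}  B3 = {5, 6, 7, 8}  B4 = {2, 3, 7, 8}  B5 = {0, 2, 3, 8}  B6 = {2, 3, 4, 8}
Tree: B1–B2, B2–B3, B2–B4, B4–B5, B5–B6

Vertex coverage: the bags together contain {0, 1, 2, 3, 4, 5, 6, 7, 8}, the full vertex set. Edge coverage: each edge of G has both endpoints in at least one bag. Running intersection: for every vertex, the bags containing it form a connected subtree. All three properties hold, so this is a valid tree decomposition of width max|bag| − 1 = 3, and hence tw(G) ≤ 3.

Yes; width 3.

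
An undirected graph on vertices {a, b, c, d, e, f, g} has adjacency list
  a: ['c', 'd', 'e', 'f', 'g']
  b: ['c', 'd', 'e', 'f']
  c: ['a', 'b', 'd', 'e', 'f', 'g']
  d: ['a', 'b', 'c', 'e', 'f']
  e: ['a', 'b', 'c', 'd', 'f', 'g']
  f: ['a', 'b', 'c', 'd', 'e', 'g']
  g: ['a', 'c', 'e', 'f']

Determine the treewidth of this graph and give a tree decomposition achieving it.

Treewidth 4.
Bags: B1 = {a, c, e, f, g}  B2 = {a, c, d, e, f}  B3 = {b, c, d, e, f}
Tree: B1–B2, B2–B3

Each bag holds 5 vertices, so the decomposition has width 4, which upper-bounds the treewidth. Conversely, {a, c, d, e, f} is a clique of size 5, and the vertices of any clique must share a bag in every tree decomposition; so some bag has ≥ 5 vertices and tw(G) ≥ 4. Hence tw(G) = 4 exactly.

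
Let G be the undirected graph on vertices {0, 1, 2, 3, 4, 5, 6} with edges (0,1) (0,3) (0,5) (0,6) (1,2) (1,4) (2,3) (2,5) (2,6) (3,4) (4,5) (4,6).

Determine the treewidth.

A width-3 tree decomposition is:
Bags: B1 = {0, 2, 3, 4}  B2 = {0, 2, 4, 6}  B3 = {0, 2, 4, 5}  B4 = {0, 1, 2, 4}
Tree: B1–B2, B2–B3, B3–B4
The largest bag has 4 vertices, giving width 3; this decomposition certifies tw(G) ≤ 3. For the lower bound: the 4 vertex sets {2,3}, {4,6}, {0}, {5} are disjoint, each induces a connected subgraph, and every pair is joined by at least one edge of G. Contracting each set to a single vertex therefore yields K_{4} as a minor, and since treewidth is minor-monotone, tw(G) ≥ tw(K_{4}) = 3. The upper and lower bounds meet at 3, so that is the treewidth.

3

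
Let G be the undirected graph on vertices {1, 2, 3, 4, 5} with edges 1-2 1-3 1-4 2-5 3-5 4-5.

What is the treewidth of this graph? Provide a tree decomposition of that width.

Treewidth 2.
One optimal decomposition is:
Bags: B1 = {1, 2, 5}  B2 = {1, 4, 5}  B3 = {1, 3, 5}
Tree: B1–B2, B2–B3

Every bag has size at most 3, so the width is 3 − 1 = 2 and tw(G) ≤ 2. Since 2–1–4–5–2 is a cycle in G, G is not acyclic. Forests are exactly the graphs of treewidth ≤ 1, so tw(G) ≥ 2. The upper and lower bounds meet at 2, so that is the treewidth.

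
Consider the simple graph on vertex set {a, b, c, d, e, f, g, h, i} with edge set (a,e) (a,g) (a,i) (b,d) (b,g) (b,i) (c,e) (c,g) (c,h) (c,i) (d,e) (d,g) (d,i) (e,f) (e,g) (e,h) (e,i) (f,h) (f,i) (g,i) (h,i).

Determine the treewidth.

3

A width-3 tree decomposition is:
Bags: B1 = {c, e, g, i}  B2 = {a, e, g, i}  B3 = {d, e, g, i}  B4 = {b, d, g, i}  B5 = {c, e, h, i}  B6 = {e, f, h, i}
Tree: B1–B2, B1–B3, B3–B4, B1–B5, B5–B6
Each bag holds 4 vertices, so the decomposition has width 3, which upper-bounds the treewidth. For the lower bound, the 4 vertices {d, e, g, i} are pairwise adjacent, and any tree decomposition puts a clique entirely inside one bag — forcing width ≥ 3. The upper and lower bounds meet at 3, so that is the treewidth.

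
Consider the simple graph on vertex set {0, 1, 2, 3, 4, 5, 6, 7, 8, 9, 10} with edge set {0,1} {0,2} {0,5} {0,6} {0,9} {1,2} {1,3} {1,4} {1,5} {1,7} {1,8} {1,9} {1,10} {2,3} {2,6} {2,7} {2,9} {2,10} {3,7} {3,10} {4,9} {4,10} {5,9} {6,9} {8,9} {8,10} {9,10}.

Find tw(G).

3

A width-3 tree decomposition is:
Bags: B1 = {1, 2, 3, 10}  B2 = {1, 2, 9, 10}  B3 = {0, 1, 2, 9}  B4 = {1, 8, 9, 10}  B5 = {0, 2, 6, 9}  B6 = {1, 4, 9, 10}  B7 = {0, 1, 5, 9}  B8 = {1, 2, 3, 7}
Tree: B1–B2, B2–B3, B2–B4, B3–B5, B2–B6, B3–B7, B1–B8
Every bag has size at most 4, so the width is 4 − 1 = 3 and tw(G) ≤ 3. For the lower bound, the 4 vertices {0, 1, 2, 9} are pairwise adjacent, and any tree decomposition puts a clique entirely inside one bag — forcing width ≥ 3. Therefore the treewidth is 3.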